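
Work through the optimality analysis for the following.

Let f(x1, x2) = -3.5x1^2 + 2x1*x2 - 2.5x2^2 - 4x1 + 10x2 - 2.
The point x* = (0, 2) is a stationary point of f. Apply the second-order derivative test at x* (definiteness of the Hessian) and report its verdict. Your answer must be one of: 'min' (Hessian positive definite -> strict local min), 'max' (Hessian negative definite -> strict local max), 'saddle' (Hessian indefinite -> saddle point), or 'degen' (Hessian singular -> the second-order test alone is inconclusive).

Compute the Hessian H = grad^2 f:
  H = [[-7, 2], [2, -5]]
Verify stationarity: grad f(x*) = H x* + g = (0, 0).
Eigenvalues of H: -8.2361, -3.7639.
Both eigenvalues < 0, so H is negative definite -> x* is a strict local max.

max


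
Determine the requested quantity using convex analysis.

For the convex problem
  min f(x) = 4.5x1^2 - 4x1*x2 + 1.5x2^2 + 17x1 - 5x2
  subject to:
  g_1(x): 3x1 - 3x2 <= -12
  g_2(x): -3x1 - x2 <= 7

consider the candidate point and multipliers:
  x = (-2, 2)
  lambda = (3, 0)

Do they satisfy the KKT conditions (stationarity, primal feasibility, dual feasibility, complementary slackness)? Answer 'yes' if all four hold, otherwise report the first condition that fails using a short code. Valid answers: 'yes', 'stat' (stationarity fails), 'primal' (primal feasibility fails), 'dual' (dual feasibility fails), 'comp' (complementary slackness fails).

Gradient of f: grad f(x) = Q x + c = (-9, 9)
Constraint values g_i(x) = a_i^T x - b_i:
  g_1((-2, 2)) = 0
  g_2((-2, 2)) = -3
Stationarity residual: grad f(x) + sum_i lambda_i a_i = (0, 0)
  -> stationarity OK
Primal feasibility (all g_i <= 0): OK
Dual feasibility (all lambda_i >= 0): OK
Complementary slackness (lambda_i * g_i(x) = 0 for all i): OK

Verdict: yes, KKT holds.

yes


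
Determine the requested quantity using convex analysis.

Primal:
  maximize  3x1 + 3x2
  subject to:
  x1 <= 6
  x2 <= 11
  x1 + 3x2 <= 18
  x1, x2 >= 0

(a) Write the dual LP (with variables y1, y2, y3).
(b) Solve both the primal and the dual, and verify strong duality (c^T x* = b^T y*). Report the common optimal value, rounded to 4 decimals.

The standard primal-dual pair for 'max c^T x s.t. A x <= b, x >= 0' is:
  Dual:  min b^T y  s.t.  A^T y >= c,  y >= 0.

So the dual LP is:
  minimize  6y1 + 11y2 + 18y3
  subject to:
    y1 + y3 >= 3
    y2 + 3y3 >= 3
    y1, y2, y3 >= 0

Solving the primal: x* = (6, 4).
  primal value c^T x* = 30.
Solving the dual: y* = (2, 0, 1).
  dual value b^T y* = 30.
Strong duality: c^T x* = b^T y*. Confirmed.

30


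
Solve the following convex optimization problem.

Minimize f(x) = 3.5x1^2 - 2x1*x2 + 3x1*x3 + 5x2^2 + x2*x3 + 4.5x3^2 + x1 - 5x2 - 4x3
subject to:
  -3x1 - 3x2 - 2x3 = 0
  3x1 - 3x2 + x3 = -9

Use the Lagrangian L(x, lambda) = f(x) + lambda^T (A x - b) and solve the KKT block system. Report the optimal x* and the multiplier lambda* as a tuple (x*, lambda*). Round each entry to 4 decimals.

Form the Lagrangian:
  L(x, lambda) = (1/2) x^T Q x + c^T x + lambda^T (A x - b)
Stationarity (grad_x L = 0): Q x + c + A^T lambda = 0.
Primal feasibility: A x = b.

This gives the KKT block system:
  [ Q   A^T ] [ x     ]   [-c ]
  [ A    0  ] [ lambda ] = [ b ]

Solving the linear system:
  x*      = (-1.6981, 1.434, 0.3962)
  lambda* = (0.0943, 4.283)
  f(x*)   = 14.0472

x* = (-1.6981, 1.434, 0.3962), lambda* = (0.0943, 4.283)


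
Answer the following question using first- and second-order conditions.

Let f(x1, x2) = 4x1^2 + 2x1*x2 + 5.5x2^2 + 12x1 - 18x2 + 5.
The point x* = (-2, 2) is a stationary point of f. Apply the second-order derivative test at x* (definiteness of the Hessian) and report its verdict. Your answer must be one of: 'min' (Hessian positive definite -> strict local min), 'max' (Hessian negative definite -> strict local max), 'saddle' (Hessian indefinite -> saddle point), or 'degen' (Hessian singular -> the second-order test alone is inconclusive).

Compute the Hessian H = grad^2 f:
  H = [[8, 2], [2, 11]]
Verify stationarity: grad f(x*) = H x* + g = (0, 0).
Eigenvalues of H: 7, 12.
Both eigenvalues > 0, so H is positive definite -> x* is a strict local min.

min


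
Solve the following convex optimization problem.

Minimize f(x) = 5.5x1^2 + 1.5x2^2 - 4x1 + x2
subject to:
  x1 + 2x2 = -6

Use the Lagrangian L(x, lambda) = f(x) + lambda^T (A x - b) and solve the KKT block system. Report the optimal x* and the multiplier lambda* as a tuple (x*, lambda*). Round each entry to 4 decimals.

Form the Lagrangian:
  L(x, lambda) = (1/2) x^T Q x + c^T x + lambda^T (A x - b)
Stationarity (grad_x L = 0): Q x + c + A^T lambda = 0.
Primal feasibility: A x = b.

This gives the KKT block system:
  [ Q   A^T ] [ x     ]   [-c ]
  [ A    0  ] [ lambda ] = [ b ]

Solving the linear system:
  x*      = (0, -3)
  lambda* = (4)
  f(x*)   = 10.5

x* = (0, -3), lambda* = (4)


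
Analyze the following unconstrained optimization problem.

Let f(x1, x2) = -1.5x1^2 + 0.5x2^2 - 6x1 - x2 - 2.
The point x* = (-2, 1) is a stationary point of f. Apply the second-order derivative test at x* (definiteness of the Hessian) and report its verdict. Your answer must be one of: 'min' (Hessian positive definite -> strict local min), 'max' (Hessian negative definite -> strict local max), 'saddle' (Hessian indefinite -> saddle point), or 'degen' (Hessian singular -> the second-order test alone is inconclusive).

Compute the Hessian H = grad^2 f:
  H = [[-3, 0], [0, 1]]
Verify stationarity: grad f(x*) = H x* + g = (0, 0).
Eigenvalues of H: -3, 1.
Eigenvalues have mixed signs, so H is indefinite -> x* is a saddle point.

saddle


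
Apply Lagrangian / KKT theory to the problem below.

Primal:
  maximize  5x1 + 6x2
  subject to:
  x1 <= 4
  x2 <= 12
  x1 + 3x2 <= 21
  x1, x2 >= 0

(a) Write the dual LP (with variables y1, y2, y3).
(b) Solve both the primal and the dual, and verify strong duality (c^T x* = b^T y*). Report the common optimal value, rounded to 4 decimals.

The standard primal-dual pair for 'max c^T x s.t. A x <= b, x >= 0' is:
  Dual:  min b^T y  s.t.  A^T y >= c,  y >= 0.

So the dual LP is:
  minimize  4y1 + 12y2 + 21y3
  subject to:
    y1 + y3 >= 5
    y2 + 3y3 >= 6
    y1, y2, y3 >= 0

Solving the primal: x* = (4, 5.6667).
  primal value c^T x* = 54.
Solving the dual: y* = (3, 0, 2).
  dual value b^T y* = 54.
Strong duality: c^T x* = b^T y*. Confirmed.

54


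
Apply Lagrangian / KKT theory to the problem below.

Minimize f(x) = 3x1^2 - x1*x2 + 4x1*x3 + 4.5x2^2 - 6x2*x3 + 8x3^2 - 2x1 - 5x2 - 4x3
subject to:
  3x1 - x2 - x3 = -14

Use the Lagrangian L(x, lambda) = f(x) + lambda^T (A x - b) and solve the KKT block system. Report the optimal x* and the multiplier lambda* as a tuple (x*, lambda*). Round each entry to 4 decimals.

Form the Lagrangian:
  L(x, lambda) = (1/2) x^T Q x + c^T x + lambda^T (A x - b)
Stationarity (grad_x L = 0): Q x + c + A^T lambda = 0.
Primal feasibility: A x = b.

This gives the KKT block system:
  [ Q   A^T ] [ x     ]   [-c ]
  [ A    0  ] [ lambda ] = [ b ]

Solving the linear system:
  x*      = (-3.2062, 2.199, 2.1825)
  lambda* = (4.9019)
  f(x*)   = 27.6571

x* = (-3.2062, 2.199, 2.1825), lambda* = (4.9019)


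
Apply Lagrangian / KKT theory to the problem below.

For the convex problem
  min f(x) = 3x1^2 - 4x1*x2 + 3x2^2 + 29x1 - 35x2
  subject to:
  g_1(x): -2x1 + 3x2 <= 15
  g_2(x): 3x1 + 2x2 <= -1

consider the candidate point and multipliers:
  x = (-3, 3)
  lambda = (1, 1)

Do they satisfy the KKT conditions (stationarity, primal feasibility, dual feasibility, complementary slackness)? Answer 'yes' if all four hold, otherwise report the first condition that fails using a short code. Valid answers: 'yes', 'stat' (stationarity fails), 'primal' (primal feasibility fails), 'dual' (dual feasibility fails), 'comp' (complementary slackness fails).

Gradient of f: grad f(x) = Q x + c = (-1, -5)
Constraint values g_i(x) = a_i^T x - b_i:
  g_1((-3, 3)) = 0
  g_2((-3, 3)) = -2
Stationarity residual: grad f(x) + sum_i lambda_i a_i = (0, 0)
  -> stationarity OK
Primal feasibility (all g_i <= 0): OK
Dual feasibility (all lambda_i >= 0): OK
Complementary slackness (lambda_i * g_i(x) = 0 for all i): FAILS

Verdict: the first failing condition is complementary_slackness -> comp.

comp


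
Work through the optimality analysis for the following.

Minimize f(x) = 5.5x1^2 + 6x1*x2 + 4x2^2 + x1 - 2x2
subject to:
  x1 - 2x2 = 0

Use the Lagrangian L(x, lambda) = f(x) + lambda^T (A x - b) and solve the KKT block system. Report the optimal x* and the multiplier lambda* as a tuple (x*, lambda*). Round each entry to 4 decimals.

Form the Lagrangian:
  L(x, lambda) = (1/2) x^T Q x + c^T x + lambda^T (A x - b)
Stationarity (grad_x L = 0): Q x + c + A^T lambda = 0.
Primal feasibility: A x = b.

This gives the KKT block system:
  [ Q   A^T ] [ x     ]   [-c ]
  [ A    0  ] [ lambda ] = [ b ]

Solving the linear system:
  x*      = (0, 0)
  lambda* = (-1)
  f(x*)   = 0

x* = (0, 0), lambda* = (-1)


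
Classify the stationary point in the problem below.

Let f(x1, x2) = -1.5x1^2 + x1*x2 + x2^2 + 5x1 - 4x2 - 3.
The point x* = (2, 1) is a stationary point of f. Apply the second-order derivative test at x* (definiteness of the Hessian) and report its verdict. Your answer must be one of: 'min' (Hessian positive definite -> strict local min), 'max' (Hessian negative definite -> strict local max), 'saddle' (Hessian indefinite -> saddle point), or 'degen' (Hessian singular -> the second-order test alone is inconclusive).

Compute the Hessian H = grad^2 f:
  H = [[-3, 1], [1, 2]]
Verify stationarity: grad f(x*) = H x* + g = (0, 0).
Eigenvalues of H: -3.1926, 2.1926.
Eigenvalues have mixed signs, so H is indefinite -> x* is a saddle point.

saddle


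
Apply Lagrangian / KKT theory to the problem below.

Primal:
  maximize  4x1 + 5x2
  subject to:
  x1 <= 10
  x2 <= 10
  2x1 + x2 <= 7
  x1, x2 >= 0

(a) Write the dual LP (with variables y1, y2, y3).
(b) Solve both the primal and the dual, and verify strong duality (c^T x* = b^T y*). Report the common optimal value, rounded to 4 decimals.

The standard primal-dual pair for 'max c^T x s.t. A x <= b, x >= 0' is:
  Dual:  min b^T y  s.t.  A^T y >= c,  y >= 0.

So the dual LP is:
  minimize  10y1 + 10y2 + 7y3
  subject to:
    y1 + 2y3 >= 4
    y2 + y3 >= 5
    y1, y2, y3 >= 0

Solving the primal: x* = (0, 7).
  primal value c^T x* = 35.
Solving the dual: y* = (0, 0, 5).
  dual value b^T y* = 35.
Strong duality: c^T x* = b^T y*. Confirmed.

35


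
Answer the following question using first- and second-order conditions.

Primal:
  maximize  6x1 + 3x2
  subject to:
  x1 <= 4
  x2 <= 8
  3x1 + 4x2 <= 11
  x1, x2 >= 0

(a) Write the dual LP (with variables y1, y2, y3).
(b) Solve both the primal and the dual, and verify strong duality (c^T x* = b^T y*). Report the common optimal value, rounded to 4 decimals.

The standard primal-dual pair for 'max c^T x s.t. A x <= b, x >= 0' is:
  Dual:  min b^T y  s.t.  A^T y >= c,  y >= 0.

So the dual LP is:
  minimize  4y1 + 8y2 + 11y3
  subject to:
    y1 + 3y3 >= 6
    y2 + 4y3 >= 3
    y1, y2, y3 >= 0

Solving the primal: x* = (3.6667, 0).
  primal value c^T x* = 22.
Solving the dual: y* = (0, 0, 2).
  dual value b^T y* = 22.
Strong duality: c^T x* = b^T y*. Confirmed.

22


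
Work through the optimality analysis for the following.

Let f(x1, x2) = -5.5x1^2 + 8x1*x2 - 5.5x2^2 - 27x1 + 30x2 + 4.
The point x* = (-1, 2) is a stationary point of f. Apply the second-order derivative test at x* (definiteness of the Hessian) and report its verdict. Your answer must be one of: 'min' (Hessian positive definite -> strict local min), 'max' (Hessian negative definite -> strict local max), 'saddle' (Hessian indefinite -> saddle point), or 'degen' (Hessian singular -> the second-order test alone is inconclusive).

Compute the Hessian H = grad^2 f:
  H = [[-11, 8], [8, -11]]
Verify stationarity: grad f(x*) = H x* + g = (0, 0).
Eigenvalues of H: -19, -3.
Both eigenvalues < 0, so H is negative definite -> x* is a strict local max.

max


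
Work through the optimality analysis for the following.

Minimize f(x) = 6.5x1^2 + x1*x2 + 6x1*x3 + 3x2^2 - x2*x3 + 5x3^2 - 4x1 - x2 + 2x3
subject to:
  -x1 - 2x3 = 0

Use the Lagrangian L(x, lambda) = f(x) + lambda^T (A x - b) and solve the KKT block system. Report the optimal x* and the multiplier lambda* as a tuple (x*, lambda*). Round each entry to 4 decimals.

Form the Lagrangian:
  L(x, lambda) = (1/2) x^T Q x + c^T x + lambda^T (A x - b)
Stationarity (grad_x L = 0): Q x + c + A^T lambda = 0.
Primal feasibility: A x = b.

This gives the KKT block system:
  [ Q   A^T ] [ x     ]   [-c ]
  [ A    0  ] [ lambda ] = [ b ]

Solving the linear system:
  x*      = (0.5205, 0.0365, -0.2603)
  lambda* = (1.242)
  f(x*)   = -1.3196

x* = (0.5205, 0.0365, -0.2603), lambda* = (1.242)


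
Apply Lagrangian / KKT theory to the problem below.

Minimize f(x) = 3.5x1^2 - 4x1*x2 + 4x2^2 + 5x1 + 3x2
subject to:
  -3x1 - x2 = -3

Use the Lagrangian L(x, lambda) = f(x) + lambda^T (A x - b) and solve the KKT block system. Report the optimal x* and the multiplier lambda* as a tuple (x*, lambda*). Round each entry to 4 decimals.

Form the Lagrangian:
  L(x, lambda) = (1/2) x^T Q x + c^T x + lambda^T (A x - b)
Stationarity (grad_x L = 0): Q x + c + A^T lambda = 0.
Primal feasibility: A x = b.

This gives the KKT block system:
  [ Q   A^T ] [ x     ]   [-c ]
  [ A    0  ] [ lambda ] = [ b ]

Solving the linear system:
  x*      = (0.8544, 0.4369)
  lambda* = (3.0777)
  f(x*)   = 7.4078

x* = (0.8544, 0.4369), lambda* = (3.0777)


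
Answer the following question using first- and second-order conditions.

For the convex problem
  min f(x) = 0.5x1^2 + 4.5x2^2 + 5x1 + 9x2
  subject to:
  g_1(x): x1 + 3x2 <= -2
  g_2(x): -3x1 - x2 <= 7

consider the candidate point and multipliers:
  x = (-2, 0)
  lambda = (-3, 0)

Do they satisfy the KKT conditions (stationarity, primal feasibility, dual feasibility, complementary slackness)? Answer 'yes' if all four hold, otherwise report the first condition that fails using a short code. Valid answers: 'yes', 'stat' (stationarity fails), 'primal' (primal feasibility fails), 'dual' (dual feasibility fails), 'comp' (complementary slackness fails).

Gradient of f: grad f(x) = Q x + c = (3, 9)
Constraint values g_i(x) = a_i^T x - b_i:
  g_1((-2, 0)) = 0
  g_2((-2, 0)) = -1
Stationarity residual: grad f(x) + sum_i lambda_i a_i = (0, 0)
  -> stationarity OK
Primal feasibility (all g_i <= 0): OK
Dual feasibility (all lambda_i >= 0): FAILS
Complementary slackness (lambda_i * g_i(x) = 0 for all i): OK

Verdict: the first failing condition is dual_feasibility -> dual.

dual


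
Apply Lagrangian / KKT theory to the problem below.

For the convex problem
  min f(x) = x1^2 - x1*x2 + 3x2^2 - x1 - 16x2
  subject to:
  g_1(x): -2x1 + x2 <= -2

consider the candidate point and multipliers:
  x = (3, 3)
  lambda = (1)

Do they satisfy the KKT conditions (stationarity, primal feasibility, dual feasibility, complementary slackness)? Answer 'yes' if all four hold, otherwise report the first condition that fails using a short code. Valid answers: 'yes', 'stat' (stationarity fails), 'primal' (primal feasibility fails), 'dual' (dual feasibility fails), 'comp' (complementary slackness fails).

Gradient of f: grad f(x) = Q x + c = (2, -1)
Constraint values g_i(x) = a_i^T x - b_i:
  g_1((3, 3)) = -1
Stationarity residual: grad f(x) + sum_i lambda_i a_i = (0, 0)
  -> stationarity OK
Primal feasibility (all g_i <= 0): OK
Dual feasibility (all lambda_i >= 0): OK
Complementary slackness (lambda_i * g_i(x) = 0 for all i): FAILS

Verdict: the first failing condition is complementary_slackness -> comp.

comp


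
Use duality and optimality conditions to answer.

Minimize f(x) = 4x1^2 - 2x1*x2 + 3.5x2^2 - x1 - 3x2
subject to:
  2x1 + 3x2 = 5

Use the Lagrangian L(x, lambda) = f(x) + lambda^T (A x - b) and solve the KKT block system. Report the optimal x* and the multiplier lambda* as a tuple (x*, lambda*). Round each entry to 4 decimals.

Form the Lagrangian:
  L(x, lambda) = (1/2) x^T Q x + c^T x + lambda^T (A x - b)
Stationarity (grad_x L = 0): Q x + c + A^T lambda = 0.
Primal feasibility: A x = b.

This gives the KKT block system:
  [ Q   A^T ] [ x     ]   [-c ]
  [ A    0  ] [ lambda ] = [ b ]

Solving the linear system:
  x*      = (0.7339, 1.1774)
  lambda* = (-1.2581)
  f(x*)   = 1.0121

x* = (0.7339, 1.1774), lambda* = (-1.2581)


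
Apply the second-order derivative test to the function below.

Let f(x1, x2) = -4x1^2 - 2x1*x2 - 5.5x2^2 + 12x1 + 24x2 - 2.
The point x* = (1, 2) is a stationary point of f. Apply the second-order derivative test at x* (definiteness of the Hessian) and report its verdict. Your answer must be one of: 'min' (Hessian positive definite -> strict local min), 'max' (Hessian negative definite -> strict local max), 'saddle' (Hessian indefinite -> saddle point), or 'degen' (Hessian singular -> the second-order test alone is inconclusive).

Compute the Hessian H = grad^2 f:
  H = [[-8, -2], [-2, -11]]
Verify stationarity: grad f(x*) = H x* + g = (0, 0).
Eigenvalues of H: -12, -7.
Both eigenvalues < 0, so H is negative definite -> x* is a strict local max.

max


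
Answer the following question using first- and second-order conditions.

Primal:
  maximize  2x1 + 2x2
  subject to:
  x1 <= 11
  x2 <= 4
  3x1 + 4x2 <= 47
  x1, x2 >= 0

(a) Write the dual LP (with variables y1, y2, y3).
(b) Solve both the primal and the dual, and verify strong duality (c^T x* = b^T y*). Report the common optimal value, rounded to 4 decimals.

The standard primal-dual pair for 'max c^T x s.t. A x <= b, x >= 0' is:
  Dual:  min b^T y  s.t.  A^T y >= c,  y >= 0.

So the dual LP is:
  minimize  11y1 + 4y2 + 47y3
  subject to:
    y1 + 3y3 >= 2
    y2 + 4y3 >= 2
    y1, y2, y3 >= 0

Solving the primal: x* = (11, 3.5).
  primal value c^T x* = 29.
Solving the dual: y* = (0.5, 0, 0.5).
  dual value b^T y* = 29.
Strong duality: c^T x* = b^T y*. Confirmed.

29


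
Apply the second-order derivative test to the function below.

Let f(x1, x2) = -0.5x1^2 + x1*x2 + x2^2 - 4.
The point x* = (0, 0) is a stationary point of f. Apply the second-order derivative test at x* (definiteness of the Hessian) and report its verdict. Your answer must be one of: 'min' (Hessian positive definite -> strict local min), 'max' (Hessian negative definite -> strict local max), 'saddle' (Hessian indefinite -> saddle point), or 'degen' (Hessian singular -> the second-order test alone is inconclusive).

Compute the Hessian H = grad^2 f:
  H = [[-1, 1], [1, 2]]
Verify stationarity: grad f(x*) = H x* + g = (0, 0).
Eigenvalues of H: -1.3028, 2.3028.
Eigenvalues have mixed signs, so H is indefinite -> x* is a saddle point.

saddle


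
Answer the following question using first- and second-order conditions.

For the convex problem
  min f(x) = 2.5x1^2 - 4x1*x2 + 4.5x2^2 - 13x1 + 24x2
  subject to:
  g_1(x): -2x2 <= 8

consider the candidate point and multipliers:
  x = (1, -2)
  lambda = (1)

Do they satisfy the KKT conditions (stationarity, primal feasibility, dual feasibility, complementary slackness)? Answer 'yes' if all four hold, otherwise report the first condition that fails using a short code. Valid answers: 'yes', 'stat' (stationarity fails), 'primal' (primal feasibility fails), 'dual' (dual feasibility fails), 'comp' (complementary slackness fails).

Gradient of f: grad f(x) = Q x + c = (0, 2)
Constraint values g_i(x) = a_i^T x - b_i:
  g_1((1, -2)) = -4
Stationarity residual: grad f(x) + sum_i lambda_i a_i = (0, 0)
  -> stationarity OK
Primal feasibility (all g_i <= 0): OK
Dual feasibility (all lambda_i >= 0): OK
Complementary slackness (lambda_i * g_i(x) = 0 for all i): FAILS

Verdict: the first failing condition is complementary_slackness -> comp.

comp


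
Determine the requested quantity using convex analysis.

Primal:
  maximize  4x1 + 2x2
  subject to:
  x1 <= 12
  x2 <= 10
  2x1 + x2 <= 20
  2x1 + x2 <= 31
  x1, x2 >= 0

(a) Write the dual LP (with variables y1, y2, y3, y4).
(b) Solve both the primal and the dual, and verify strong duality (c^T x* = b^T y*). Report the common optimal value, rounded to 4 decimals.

The standard primal-dual pair for 'max c^T x s.t. A x <= b, x >= 0' is:
  Dual:  min b^T y  s.t.  A^T y >= c,  y >= 0.

So the dual LP is:
  minimize  12y1 + 10y2 + 20y3 + 31y4
  subject to:
    y1 + 2y3 + 2y4 >= 4
    y2 + y3 + y4 >= 2
    y1, y2, y3, y4 >= 0

Solving the primal: x* = (10, 0).
  primal value c^T x* = 40.
Solving the dual: y* = (0, 0, 2, 0).
  dual value b^T y* = 40.
Strong duality: c^T x* = b^T y*. Confirmed.

40


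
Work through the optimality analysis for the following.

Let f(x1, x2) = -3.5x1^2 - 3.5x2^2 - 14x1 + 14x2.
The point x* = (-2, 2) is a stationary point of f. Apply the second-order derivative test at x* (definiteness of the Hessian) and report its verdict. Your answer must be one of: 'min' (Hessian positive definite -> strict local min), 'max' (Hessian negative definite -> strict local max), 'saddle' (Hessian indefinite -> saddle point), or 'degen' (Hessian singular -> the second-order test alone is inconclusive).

Compute the Hessian H = grad^2 f:
  H = [[-7, 0], [0, -7]]
Verify stationarity: grad f(x*) = H x* + g = (0, 0).
Eigenvalues of H: -7, -7.
Both eigenvalues < 0, so H is negative definite -> x* is a strict local max.

max


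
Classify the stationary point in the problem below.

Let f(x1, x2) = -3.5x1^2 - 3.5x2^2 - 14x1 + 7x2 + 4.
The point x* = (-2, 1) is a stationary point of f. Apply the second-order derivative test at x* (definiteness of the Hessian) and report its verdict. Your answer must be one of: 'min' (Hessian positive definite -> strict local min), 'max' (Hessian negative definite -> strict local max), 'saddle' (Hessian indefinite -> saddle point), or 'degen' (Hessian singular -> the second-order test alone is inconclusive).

Compute the Hessian H = grad^2 f:
  H = [[-7, 0], [0, -7]]
Verify stationarity: grad f(x*) = H x* + g = (0, 0).
Eigenvalues of H: -7, -7.
Both eigenvalues < 0, so H is negative definite -> x* is a strict local max.

max


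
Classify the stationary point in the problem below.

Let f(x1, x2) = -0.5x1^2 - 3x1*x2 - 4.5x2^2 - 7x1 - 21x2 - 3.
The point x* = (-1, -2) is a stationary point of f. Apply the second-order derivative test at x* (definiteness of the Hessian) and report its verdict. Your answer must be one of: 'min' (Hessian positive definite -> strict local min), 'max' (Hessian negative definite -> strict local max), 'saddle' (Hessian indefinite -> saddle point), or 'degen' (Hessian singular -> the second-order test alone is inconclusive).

Compute the Hessian H = grad^2 f:
  H = [[-1, -3], [-3, -9]]
Verify stationarity: grad f(x*) = H x* + g = (0, 0).
Eigenvalues of H: -10, 0.
H has a zero eigenvalue (singular; negative semidefinite but not definite), so H is neither positive definite, negative definite, nor indefinite. The second-order test alone is inconclusive -> degen.
(Indeed, f is constant along the null direction of H through x*, so x* is not a strict local extremum.)

degen


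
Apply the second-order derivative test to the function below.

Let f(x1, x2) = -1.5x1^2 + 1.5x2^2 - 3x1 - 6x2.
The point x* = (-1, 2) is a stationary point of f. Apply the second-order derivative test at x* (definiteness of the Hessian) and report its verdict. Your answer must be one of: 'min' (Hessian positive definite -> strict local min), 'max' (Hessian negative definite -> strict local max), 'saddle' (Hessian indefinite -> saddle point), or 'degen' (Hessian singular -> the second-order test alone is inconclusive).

Compute the Hessian H = grad^2 f:
  H = [[-3, 0], [0, 3]]
Verify stationarity: grad f(x*) = H x* + g = (0, 0).
Eigenvalues of H: -3, 3.
Eigenvalues have mixed signs, so H is indefinite -> x* is a saddle point.

saddle


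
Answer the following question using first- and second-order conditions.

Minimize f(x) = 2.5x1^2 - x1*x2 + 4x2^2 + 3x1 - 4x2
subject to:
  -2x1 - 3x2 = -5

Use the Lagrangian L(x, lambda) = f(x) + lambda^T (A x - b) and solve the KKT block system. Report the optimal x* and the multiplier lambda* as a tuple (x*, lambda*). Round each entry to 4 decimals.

Form the Lagrangian:
  L(x, lambda) = (1/2) x^T Q x + c^T x + lambda^T (A x - b)
Stationarity (grad_x L = 0): Q x + c + A^T lambda = 0.
Primal feasibility: A x = b.

This gives the KKT block system:
  [ Q   A^T ] [ x     ]   [-c ]
  [ A    0  ] [ lambda ] = [ b ]

Solving the linear system:
  x*      = (0.4944, 1.3371)
  lambda* = (2.0674)
  f(x*)   = 3.236

x* = (0.4944, 1.3371), lambda* = (2.0674)


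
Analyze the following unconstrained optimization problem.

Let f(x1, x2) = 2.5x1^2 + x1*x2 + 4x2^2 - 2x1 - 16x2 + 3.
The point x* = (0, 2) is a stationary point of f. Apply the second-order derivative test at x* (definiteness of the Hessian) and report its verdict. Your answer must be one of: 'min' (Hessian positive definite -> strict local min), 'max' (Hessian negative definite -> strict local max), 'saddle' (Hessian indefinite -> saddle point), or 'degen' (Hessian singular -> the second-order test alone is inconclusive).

Compute the Hessian H = grad^2 f:
  H = [[5, 1], [1, 8]]
Verify stationarity: grad f(x*) = H x* + g = (0, 0).
Eigenvalues of H: 4.6972, 8.3028.
Both eigenvalues > 0, so H is positive definite -> x* is a strict local min.

min


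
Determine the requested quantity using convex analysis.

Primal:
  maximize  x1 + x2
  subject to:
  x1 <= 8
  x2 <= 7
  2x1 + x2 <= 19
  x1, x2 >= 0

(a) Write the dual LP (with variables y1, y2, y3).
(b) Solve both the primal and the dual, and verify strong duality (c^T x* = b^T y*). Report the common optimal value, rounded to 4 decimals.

The standard primal-dual pair for 'max c^T x s.t. A x <= b, x >= 0' is:
  Dual:  min b^T y  s.t.  A^T y >= c,  y >= 0.

So the dual LP is:
  minimize  8y1 + 7y2 + 19y3
  subject to:
    y1 + 2y3 >= 1
    y2 + y3 >= 1
    y1, y2, y3 >= 0

Solving the primal: x* = (6, 7).
  primal value c^T x* = 13.
Solving the dual: y* = (0, 0.5, 0.5).
  dual value b^T y* = 13.
Strong duality: c^T x* = b^T y*. Confirmed.

13


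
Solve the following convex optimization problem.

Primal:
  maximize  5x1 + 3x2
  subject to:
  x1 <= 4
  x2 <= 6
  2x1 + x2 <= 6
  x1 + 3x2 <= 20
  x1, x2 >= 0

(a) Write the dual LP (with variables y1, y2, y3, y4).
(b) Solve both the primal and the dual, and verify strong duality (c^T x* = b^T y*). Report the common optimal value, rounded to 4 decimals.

The standard primal-dual pair for 'max c^T x s.t. A x <= b, x >= 0' is:
  Dual:  min b^T y  s.t.  A^T y >= c,  y >= 0.

So the dual LP is:
  minimize  4y1 + 6y2 + 6y3 + 20y4
  subject to:
    y1 + 2y3 + y4 >= 5
    y2 + y3 + 3y4 >= 3
    y1, y2, y3, y4 >= 0

Solving the primal: x* = (0, 6).
  primal value c^T x* = 18.
Solving the dual: y* = (0, 0.5, 2.5, 0).
  dual value b^T y* = 18.
Strong duality: c^T x* = b^T y*. Confirmed.

18


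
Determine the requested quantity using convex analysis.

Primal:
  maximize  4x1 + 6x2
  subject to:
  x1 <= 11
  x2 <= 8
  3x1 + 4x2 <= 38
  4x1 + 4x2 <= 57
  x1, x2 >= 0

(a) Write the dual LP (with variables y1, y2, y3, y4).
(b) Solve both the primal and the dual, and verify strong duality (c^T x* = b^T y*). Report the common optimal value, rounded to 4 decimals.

The standard primal-dual pair for 'max c^T x s.t. A x <= b, x >= 0' is:
  Dual:  min b^T y  s.t.  A^T y >= c,  y >= 0.

So the dual LP is:
  minimize  11y1 + 8y2 + 38y3 + 57y4
  subject to:
    y1 + 3y3 + 4y4 >= 4
    y2 + 4y3 + 4y4 >= 6
    y1, y2, y3, y4 >= 0

Solving the primal: x* = (2, 8).
  primal value c^T x* = 56.
Solving the dual: y* = (0, 0.6667, 1.3333, 0).
  dual value b^T y* = 56.
Strong duality: c^T x* = b^T y*. Confirmed.

56


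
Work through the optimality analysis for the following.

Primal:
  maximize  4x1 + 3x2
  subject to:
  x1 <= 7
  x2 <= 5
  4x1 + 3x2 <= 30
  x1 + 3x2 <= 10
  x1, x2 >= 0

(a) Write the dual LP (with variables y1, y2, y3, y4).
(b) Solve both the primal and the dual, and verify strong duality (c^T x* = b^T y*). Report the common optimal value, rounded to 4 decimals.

The standard primal-dual pair for 'max c^T x s.t. A x <= b, x >= 0' is:
  Dual:  min b^T y  s.t.  A^T y >= c,  y >= 0.

So the dual LP is:
  minimize  7y1 + 5y2 + 30y3 + 10y4
  subject to:
    y1 + 4y3 + y4 >= 4
    y2 + 3y3 + 3y4 >= 3
    y1, y2, y3, y4 >= 0

Solving the primal: x* = (7, 0.6667).
  primal value c^T x* = 30.
Solving the dual: y* = (0, 0, 1, 0).
  dual value b^T y* = 30.
Strong duality: c^T x* = b^T y*. Confirmed.

30


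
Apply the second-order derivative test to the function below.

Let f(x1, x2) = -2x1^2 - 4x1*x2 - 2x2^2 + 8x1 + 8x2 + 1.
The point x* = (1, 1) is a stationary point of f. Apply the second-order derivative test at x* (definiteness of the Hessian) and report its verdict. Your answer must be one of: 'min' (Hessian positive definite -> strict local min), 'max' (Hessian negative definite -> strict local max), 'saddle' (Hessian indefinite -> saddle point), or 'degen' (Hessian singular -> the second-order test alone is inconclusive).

Compute the Hessian H = grad^2 f:
  H = [[-4, -4], [-4, -4]]
Verify stationarity: grad f(x*) = H x* + g = (0, 0).
Eigenvalues of H: -8, 0.
H has a zero eigenvalue (singular; negative semidefinite but not definite), so H is neither positive definite, negative definite, nor indefinite. The second-order test alone is inconclusive -> degen.
(Indeed, f is constant along the null direction of H through x*, so x* is not a strict local extremum.)

degen


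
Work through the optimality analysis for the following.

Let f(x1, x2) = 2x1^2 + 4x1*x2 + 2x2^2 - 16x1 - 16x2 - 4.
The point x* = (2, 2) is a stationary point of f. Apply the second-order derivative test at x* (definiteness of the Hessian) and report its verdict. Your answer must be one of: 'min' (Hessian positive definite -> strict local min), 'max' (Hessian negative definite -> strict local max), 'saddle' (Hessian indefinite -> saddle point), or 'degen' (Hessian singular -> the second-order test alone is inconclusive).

Compute the Hessian H = grad^2 f:
  H = [[4, 4], [4, 4]]
Verify stationarity: grad f(x*) = H x* + g = (0, 0).
Eigenvalues of H: 0, 8.
H has a zero eigenvalue (singular; positive semidefinite but not definite), so H is neither positive definite, negative definite, nor indefinite. The second-order test alone is inconclusive -> degen.
(Indeed, f is constant along the null direction of H through x*, so x* is not a strict local extremum.)

degen


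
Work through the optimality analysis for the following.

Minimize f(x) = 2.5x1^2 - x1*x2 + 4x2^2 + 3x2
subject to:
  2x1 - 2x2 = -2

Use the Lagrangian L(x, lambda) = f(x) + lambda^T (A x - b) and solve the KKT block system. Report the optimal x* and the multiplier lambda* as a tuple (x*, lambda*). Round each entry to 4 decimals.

Form the Lagrangian:
  L(x, lambda) = (1/2) x^T Q x + c^T x + lambda^T (A x - b)
Stationarity (grad_x L = 0): Q x + c + A^T lambda = 0.
Primal feasibility: A x = b.

This gives the KKT block system:
  [ Q   A^T ] [ x     ]   [-c ]
  [ A    0  ] [ lambda ] = [ b ]

Solving the linear system:
  x*      = (-0.9091, 0.0909)
  lambda* = (2.3182)
  f(x*)   = 2.4545

x* = (-0.9091, 0.0909), lambda* = (2.3182)


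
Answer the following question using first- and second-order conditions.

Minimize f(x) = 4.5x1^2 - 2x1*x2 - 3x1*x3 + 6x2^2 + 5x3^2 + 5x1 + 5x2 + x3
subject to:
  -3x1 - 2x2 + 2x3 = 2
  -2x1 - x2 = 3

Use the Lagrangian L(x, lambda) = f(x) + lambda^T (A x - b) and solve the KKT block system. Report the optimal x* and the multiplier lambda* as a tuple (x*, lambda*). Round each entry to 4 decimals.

Form the Lagrangian:
  L(x, lambda) = (1/2) x^T Q x + c^T x + lambda^T (A x - b)
Stationarity (grad_x L = 0): Q x + c + A^T lambda = 0.
Primal feasibility: A x = b.

This gives the KKT block system:
  [ Q   A^T ] [ x     ]   [-c ]
  [ A    0  ] [ lambda ] = [ b ]

Solving the linear system:
  x*      = (-1.2553, -0.4894, -1.3723)
  lambda* = (4.4787, -7.3191)
  f(x*)   = 1.4521

x* = (-1.2553, -0.4894, -1.3723), lambda* = (4.4787, -7.3191)


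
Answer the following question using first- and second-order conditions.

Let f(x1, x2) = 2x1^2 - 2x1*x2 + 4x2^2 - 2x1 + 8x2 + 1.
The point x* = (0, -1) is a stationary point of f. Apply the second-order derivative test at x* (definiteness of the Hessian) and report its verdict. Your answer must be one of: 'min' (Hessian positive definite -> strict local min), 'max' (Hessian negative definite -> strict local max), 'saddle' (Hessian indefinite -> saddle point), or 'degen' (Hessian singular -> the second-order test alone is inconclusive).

Compute the Hessian H = grad^2 f:
  H = [[4, -2], [-2, 8]]
Verify stationarity: grad f(x*) = H x* + g = (0, 0).
Eigenvalues of H: 3.1716, 8.8284.
Both eigenvalues > 0, so H is positive definite -> x* is a strict local min.

min


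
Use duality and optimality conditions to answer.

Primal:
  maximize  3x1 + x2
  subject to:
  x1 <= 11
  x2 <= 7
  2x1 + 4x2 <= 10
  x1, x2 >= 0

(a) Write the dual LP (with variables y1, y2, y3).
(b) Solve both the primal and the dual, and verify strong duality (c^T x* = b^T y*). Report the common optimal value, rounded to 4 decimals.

The standard primal-dual pair for 'max c^T x s.t. A x <= b, x >= 0' is:
  Dual:  min b^T y  s.t.  A^T y >= c,  y >= 0.

So the dual LP is:
  minimize  11y1 + 7y2 + 10y3
  subject to:
    y1 + 2y3 >= 3
    y2 + 4y3 >= 1
    y1, y2, y3 >= 0

Solving the primal: x* = (5, 0).
  primal value c^T x* = 15.
Solving the dual: y* = (0, 0, 1.5).
  dual value b^T y* = 15.
Strong duality: c^T x* = b^T y*. Confirmed.

15


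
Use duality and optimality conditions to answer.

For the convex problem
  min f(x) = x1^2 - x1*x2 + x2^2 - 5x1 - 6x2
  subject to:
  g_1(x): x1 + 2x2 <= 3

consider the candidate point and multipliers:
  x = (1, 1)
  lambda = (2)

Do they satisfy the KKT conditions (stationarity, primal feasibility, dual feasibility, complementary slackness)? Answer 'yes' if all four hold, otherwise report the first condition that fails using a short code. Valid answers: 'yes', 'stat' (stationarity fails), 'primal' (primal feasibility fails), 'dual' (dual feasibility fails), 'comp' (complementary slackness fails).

Gradient of f: grad f(x) = Q x + c = (-4, -5)
Constraint values g_i(x) = a_i^T x - b_i:
  g_1((1, 1)) = 0
Stationarity residual: grad f(x) + sum_i lambda_i a_i = (-2, -1)
  -> stationarity FAILS
Primal feasibility (all g_i <= 0): OK
Dual feasibility (all lambda_i >= 0): OK
Complementary slackness (lambda_i * g_i(x) = 0 for all i): OK

Verdict: the first failing condition is stationarity -> stat.

stat


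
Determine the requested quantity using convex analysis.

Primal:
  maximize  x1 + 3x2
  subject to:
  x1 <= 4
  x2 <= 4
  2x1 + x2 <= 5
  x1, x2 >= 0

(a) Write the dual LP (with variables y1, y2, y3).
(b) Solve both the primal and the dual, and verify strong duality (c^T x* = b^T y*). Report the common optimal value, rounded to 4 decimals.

The standard primal-dual pair for 'max c^T x s.t. A x <= b, x >= 0' is:
  Dual:  min b^T y  s.t.  A^T y >= c,  y >= 0.

So the dual LP is:
  minimize  4y1 + 4y2 + 5y3
  subject to:
    y1 + 2y3 >= 1
    y2 + y3 >= 3
    y1, y2, y3 >= 0

Solving the primal: x* = (0.5, 4).
  primal value c^T x* = 12.5.
Solving the dual: y* = (0, 2.5, 0.5).
  dual value b^T y* = 12.5.
Strong duality: c^T x* = b^T y*. Confirmed.

12.5


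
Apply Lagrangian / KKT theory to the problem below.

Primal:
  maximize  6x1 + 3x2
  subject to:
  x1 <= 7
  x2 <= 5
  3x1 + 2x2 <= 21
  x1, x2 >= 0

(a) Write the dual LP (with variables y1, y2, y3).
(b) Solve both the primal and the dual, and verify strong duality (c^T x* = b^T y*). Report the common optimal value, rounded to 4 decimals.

The standard primal-dual pair for 'max c^T x s.t. A x <= b, x >= 0' is:
  Dual:  min b^T y  s.t.  A^T y >= c,  y >= 0.

So the dual LP is:
  minimize  7y1 + 5y2 + 21y3
  subject to:
    y1 + 3y3 >= 6
    y2 + 2y3 >= 3
    y1, y2, y3 >= 0

Solving the primal: x* = (7, 0).
  primal value c^T x* = 42.
Solving the dual: y* = (1.5, 0, 1.5).
  dual value b^T y* = 42.
Strong duality: c^T x* = b^T y*. Confirmed.

42


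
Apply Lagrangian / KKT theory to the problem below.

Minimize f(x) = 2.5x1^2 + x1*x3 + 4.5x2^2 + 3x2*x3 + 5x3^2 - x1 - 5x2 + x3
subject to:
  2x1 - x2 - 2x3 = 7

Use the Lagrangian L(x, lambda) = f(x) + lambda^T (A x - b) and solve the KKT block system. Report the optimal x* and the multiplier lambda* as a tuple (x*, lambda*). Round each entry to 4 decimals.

Form the Lagrangian:
  L(x, lambda) = (1/2) x^T Q x + c^T x + lambda^T (A x - b)
Stationarity (grad_x L = 0): Q x + c + A^T lambda = 0.
Primal feasibility: A x = b.

This gives the KKT block system:
  [ Q   A^T ] [ x     ]   [-c ]
  [ A    0  ] [ lambda ] = [ b ]

Solving the linear system:
  x*      = (2.34, 0.5118, -1.4159)
  lambda* = (-4.642)
  f(x*)   = 13.0895

x* = (2.34, 0.5118, -1.4159), lambda* = (-4.642)


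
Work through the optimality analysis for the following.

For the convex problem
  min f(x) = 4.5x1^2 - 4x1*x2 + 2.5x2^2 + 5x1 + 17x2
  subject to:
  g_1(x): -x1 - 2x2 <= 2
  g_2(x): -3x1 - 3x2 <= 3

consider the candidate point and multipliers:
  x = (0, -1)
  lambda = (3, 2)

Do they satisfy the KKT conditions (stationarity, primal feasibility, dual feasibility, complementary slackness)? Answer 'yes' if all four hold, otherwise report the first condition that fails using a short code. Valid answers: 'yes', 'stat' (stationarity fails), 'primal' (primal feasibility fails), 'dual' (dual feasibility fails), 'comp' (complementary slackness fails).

Gradient of f: grad f(x) = Q x + c = (9, 12)
Constraint values g_i(x) = a_i^T x - b_i:
  g_1((0, -1)) = 0
  g_2((0, -1)) = 0
Stationarity residual: grad f(x) + sum_i lambda_i a_i = (0, 0)
  -> stationarity OK
Primal feasibility (all g_i <= 0): OK
Dual feasibility (all lambda_i >= 0): OK
Complementary slackness (lambda_i * g_i(x) = 0 for all i): OK

Verdict: yes, KKT holds.

yes


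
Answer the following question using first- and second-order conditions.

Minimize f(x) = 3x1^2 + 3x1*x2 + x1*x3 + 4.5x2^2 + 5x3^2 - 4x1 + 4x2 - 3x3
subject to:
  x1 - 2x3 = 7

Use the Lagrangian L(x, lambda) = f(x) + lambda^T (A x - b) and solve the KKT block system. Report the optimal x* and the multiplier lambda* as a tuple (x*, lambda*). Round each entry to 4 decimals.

Form the Lagrangian:
  L(x, lambda) = (1/2) x^T Q x + c^T x + lambda^T (A x - b)
Stationarity (grad_x L = 0): Q x + c + A^T lambda = 0.
Primal feasibility: A x = b.

This gives the KKT block system:
  [ Q   A^T ] [ x     ]   [-c ]
  [ A    0  ] [ lambda ] = [ b ]

Solving the linear system:
  x*      = (3.2745, -1.5359, -1.8627)
  lambda* = (-9.1765)
  f(x*)   = 25.2908

x* = (3.2745, -1.5359, -1.8627), lambda* = (-9.1765)


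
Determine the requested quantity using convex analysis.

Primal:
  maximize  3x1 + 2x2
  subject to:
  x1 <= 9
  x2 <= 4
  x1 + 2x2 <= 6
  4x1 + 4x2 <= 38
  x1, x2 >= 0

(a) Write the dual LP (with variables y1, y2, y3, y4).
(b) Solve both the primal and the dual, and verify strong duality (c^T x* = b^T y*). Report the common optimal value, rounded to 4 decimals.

The standard primal-dual pair for 'max c^T x s.t. A x <= b, x >= 0' is:
  Dual:  min b^T y  s.t.  A^T y >= c,  y >= 0.

So the dual LP is:
  minimize  9y1 + 4y2 + 6y3 + 38y4
  subject to:
    y1 + y3 + 4y4 >= 3
    y2 + 2y3 + 4y4 >= 2
    y1, y2, y3, y4 >= 0

Solving the primal: x* = (6, 0).
  primal value c^T x* = 18.
Solving the dual: y* = (0, 0, 3, 0).
  dual value b^T y* = 18.
Strong duality: c^T x* = b^T y*. Confirmed.

18


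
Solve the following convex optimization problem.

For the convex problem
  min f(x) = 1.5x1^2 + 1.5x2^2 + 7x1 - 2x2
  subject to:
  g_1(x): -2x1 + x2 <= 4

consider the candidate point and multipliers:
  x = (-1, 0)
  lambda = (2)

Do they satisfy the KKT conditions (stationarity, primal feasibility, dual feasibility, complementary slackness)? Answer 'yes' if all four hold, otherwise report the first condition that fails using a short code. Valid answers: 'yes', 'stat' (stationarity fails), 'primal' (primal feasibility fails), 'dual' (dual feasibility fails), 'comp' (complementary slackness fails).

Gradient of f: grad f(x) = Q x + c = (4, -2)
Constraint values g_i(x) = a_i^T x - b_i:
  g_1((-1, 0)) = -2
Stationarity residual: grad f(x) + sum_i lambda_i a_i = (0, 0)
  -> stationarity OK
Primal feasibility (all g_i <= 0): OK
Dual feasibility (all lambda_i >= 0): OK
Complementary slackness (lambda_i * g_i(x) = 0 for all i): FAILS

Verdict: the first failing condition is complementary_slackness -> comp.

comp
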